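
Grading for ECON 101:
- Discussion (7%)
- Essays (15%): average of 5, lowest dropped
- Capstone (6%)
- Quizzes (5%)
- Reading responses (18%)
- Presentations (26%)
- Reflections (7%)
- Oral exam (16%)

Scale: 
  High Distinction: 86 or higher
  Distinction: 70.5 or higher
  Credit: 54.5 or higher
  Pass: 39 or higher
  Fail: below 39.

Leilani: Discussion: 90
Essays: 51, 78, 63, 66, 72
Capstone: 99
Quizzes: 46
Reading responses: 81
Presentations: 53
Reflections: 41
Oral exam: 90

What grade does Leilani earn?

Essays: drop 51 → average of remaining 4 = 279/4 = 69.75
Weighted total:
  Discussion 90 × 0.07 = 6.3
  Essays 69.75 × 0.15 = 10.4625
  Capstone 99 × 0.06 = 5.94
  Quizzes 46 × 0.05 = 2.3
  Reading responses 81 × 0.18 = 14.58
  Presentations 53 × 0.26 = 13.78
  Reflections 41 × 0.07 = 2.87
  Oral exam 90 × 0.16 = 14.4
Sum = 70.6325
70.6325 is ≥ 70.5 and < 86 → Distinction

Distinction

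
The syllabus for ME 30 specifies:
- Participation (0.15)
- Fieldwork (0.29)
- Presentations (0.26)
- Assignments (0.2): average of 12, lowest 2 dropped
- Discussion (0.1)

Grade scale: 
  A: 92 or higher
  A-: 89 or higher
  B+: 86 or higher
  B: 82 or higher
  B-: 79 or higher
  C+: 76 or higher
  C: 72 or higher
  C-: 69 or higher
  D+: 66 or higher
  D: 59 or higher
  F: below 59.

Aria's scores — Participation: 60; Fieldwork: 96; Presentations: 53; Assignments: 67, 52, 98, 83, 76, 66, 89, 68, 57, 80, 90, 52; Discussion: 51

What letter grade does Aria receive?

Assignments: drop 52, 52 → average of remaining 10 = 774/10 = 77.4
Weighted total:
  Participation 60 × 0.15 = 9
  Fieldwork 96 × 0.29 = 27.84
  Presentations 53 × 0.26 = 13.78
  Assignments 77.4 × 0.2 = 15.48
  Discussion 51 × 0.1 = 5.1
Sum = 71.2
71.2 is ≥ 69 and < 72 → C-

C-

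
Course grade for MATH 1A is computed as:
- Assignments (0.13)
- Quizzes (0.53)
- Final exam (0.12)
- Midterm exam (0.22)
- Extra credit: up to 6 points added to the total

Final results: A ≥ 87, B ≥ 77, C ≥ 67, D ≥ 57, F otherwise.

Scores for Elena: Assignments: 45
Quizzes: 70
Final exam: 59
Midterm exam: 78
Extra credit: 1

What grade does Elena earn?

C

Weighted total:
  Assignments 45 × 0.13 = 5.85
  Quizzes 70 × 0.53 = 37.1
  Final exam 59 × 0.12 = 7.08
  Midterm exam 78 × 0.22 = 17.16
Sum = 67.19
Extra credit: 67.19 + 1 = 68.19
68.19 is ≥ 67 and < 77 → C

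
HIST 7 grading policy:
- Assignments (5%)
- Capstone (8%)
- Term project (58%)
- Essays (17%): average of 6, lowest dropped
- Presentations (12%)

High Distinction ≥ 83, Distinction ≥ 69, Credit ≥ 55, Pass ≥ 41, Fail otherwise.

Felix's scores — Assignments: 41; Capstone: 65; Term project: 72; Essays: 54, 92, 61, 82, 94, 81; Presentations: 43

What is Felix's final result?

Essays: drop 54 → average of remaining 5 = 410/5 = 82
Weighted total:
  Assignments 41 × 0.05 = 2.05
  Capstone 65 × 0.08 = 5.2
  Term project 72 × 0.58 = 41.76
  Essays 82 × 0.17 = 13.94
  Presentations 43 × 0.12 = 5.16
Sum = 68.11
68.11 is ≥ 55 and < 69 → Credit

Credit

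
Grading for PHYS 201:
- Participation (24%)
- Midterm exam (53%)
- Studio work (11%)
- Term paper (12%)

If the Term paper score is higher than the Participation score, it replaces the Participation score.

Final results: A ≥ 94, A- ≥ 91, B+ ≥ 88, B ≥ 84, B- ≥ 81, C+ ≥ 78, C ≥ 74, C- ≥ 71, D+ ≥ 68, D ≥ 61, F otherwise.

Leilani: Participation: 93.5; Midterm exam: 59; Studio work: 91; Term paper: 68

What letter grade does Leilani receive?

C-

Term paper (68) ≤ Participation (93.5), so Participation stays at 93.5.
Weighted total:
  Participation 93.5 × 0.24 = 22.44
  Midterm exam 59 × 0.53 = 31.27
  Studio work 91 × 0.11 = 10.01
  Term paper 68 × 0.12 = 8.16
Sum = 71.88
71.88 is ≥ 71 and < 74 → C-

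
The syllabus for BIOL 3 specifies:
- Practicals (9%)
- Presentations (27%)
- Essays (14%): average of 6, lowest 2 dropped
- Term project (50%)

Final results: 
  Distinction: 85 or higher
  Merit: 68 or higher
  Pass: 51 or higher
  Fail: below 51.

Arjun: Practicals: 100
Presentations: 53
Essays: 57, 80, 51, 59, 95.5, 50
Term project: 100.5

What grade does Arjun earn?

Essays: drop 50, 51 → average of remaining 4 = 291.5/4 = 72.875
Weighted total:
  Practicals 100 × 0.09 = 9
  Presentations 53 × 0.27 = 14.31
  Essays 72.875 × 0.14 = 10.2025
  Term project 100.5 × 0.5 = 50.25
Sum = 83.7625
83.7625 is ≥ 68 and < 85 → Merit

Merit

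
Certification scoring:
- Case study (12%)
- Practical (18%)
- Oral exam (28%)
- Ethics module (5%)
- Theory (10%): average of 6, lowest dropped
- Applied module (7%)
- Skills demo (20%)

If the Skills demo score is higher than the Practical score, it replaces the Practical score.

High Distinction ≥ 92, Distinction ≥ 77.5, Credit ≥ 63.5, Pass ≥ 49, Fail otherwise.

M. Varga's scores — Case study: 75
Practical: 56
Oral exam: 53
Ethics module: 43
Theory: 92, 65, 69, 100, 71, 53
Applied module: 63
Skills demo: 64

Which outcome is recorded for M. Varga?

Pass

Theory: drop 53 → average of remaining 5 = 397/5 = 79.4
Skills demo (64) > Practical (56), so Practical counts as 64.
Weighted total:
  Case study 75 × 0.12 = 9
  Practical 64 × 0.18 = 11.52
  Oral exam 53 × 0.28 = 14.84
  Ethics module 43 × 0.05 = 2.15
  Theory 79.4 × 0.1 = 7.94
  Applied module 63 × 0.07 = 4.41
  Skills demo 64 × 0.2 = 12.8
Sum = 62.66
62.66 is ≥ 49 and < 63.5 → Pass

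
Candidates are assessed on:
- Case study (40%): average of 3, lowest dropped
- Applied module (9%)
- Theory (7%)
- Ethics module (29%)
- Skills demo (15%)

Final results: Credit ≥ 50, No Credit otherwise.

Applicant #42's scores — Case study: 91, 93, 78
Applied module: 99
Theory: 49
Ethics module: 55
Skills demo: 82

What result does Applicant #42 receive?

Credit

Case study: drop 78 → average of remaining 2 = 184/2 = 92
Weighted total:
  Case study 92 × 0.4 = 36.8
  Applied module 99 × 0.09 = 8.91
  Theory 49 × 0.07 = 3.43
  Ethics module 55 × 0.29 = 15.95
  Skills demo 82 × 0.15 = 12.3
Sum = 77.39
77.39 ≥ 50 → Credit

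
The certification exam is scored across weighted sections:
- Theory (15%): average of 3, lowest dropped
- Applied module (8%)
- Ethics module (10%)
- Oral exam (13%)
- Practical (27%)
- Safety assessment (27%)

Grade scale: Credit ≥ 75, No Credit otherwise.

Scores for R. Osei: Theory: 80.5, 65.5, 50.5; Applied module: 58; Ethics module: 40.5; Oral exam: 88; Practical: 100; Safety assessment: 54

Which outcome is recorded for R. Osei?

No Credit

Theory: drop 50.5 → average of remaining 2 = 146/2 = 73
Weighted total:
  Theory 73 × 0.15 = 10.95
  Applied module 58 × 0.08 = 4.64
  Ethics module 40.5 × 0.1 = 4.05
  Oral exam 88 × 0.13 = 11.44
  Practical 100 × 0.27 = 27
  Safety assessment 54 × 0.27 = 14.58
Sum = 72.66
72.66 < 75 → No Credit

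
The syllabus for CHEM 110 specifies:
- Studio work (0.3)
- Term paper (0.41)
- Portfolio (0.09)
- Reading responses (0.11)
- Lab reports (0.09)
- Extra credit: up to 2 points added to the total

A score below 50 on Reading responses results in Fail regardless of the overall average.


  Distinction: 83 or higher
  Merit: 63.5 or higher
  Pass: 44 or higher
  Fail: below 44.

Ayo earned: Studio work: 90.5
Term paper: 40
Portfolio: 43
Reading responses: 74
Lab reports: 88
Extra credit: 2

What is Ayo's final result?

Merit

Reading responses score 74 ≥ 50: minimum met.
Weighted total:
  Studio work 90.5 × 0.3 = 27.15
  Term paper 40 × 0.41 = 16.4
  Portfolio 43 × 0.09 = 3.87
  Reading responses 74 × 0.11 = 8.14
  Lab reports 88 × 0.09 = 7.92
Sum = 63.48
Extra credit: 63.48 + 2 = 65.48
65.48 is ≥ 63.5 and < 83 → Merit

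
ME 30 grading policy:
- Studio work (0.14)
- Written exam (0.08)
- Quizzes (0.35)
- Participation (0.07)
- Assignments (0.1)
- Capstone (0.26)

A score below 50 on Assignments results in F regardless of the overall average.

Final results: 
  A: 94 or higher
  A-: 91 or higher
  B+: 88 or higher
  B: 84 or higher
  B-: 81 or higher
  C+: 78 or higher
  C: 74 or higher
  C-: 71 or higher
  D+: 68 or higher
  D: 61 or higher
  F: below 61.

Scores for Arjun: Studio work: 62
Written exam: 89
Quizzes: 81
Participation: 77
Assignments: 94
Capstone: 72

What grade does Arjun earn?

Assignments score 94 ≥ 50: minimum met.
Weighted total:
  Studio work 62 × 0.14 = 8.68
  Written exam 89 × 0.08 = 7.12
  Quizzes 81 × 0.35 = 28.35
  Participation 77 × 0.07 = 5.39
  Assignments 94 × 0.1 = 9.4
  Capstone 72 × 0.26 = 18.72
Sum = 77.66
77.66 is ≥ 74 and < 78 → C

C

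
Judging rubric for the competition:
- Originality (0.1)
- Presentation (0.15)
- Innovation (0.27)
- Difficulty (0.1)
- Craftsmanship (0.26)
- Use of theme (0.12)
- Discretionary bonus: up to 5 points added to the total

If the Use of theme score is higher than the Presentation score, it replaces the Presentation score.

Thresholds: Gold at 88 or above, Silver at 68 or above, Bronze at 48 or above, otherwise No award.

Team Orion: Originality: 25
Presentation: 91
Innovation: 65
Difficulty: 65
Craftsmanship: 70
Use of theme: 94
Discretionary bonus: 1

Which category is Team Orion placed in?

Use of theme (94) > Presentation (91), so Presentation counts as 94.
Weighted total:
  Originality 25 × 0.1 = 2.5
  Presentation 94 × 0.15 = 14.1
  Innovation 65 × 0.27 = 17.55
  Difficulty 65 × 0.1 = 6.5
  Craftsmanship 70 × 0.26 = 18.2
  Use of theme 94 × 0.12 = 11.28
Sum = 70.13
Discretionary bonus: 70.13 + 1 = 71.13
71.13 is ≥ 68 and < 88 → Silver

Silver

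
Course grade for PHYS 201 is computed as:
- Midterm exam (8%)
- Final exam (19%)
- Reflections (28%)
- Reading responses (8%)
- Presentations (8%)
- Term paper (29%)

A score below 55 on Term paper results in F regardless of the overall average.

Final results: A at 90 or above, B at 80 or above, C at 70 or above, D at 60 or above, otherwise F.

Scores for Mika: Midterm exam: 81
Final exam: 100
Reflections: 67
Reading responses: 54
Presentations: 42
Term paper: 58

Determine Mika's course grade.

D

Term paper score 58 ≥ 55: minimum met.
Weighted total:
  Midterm exam 81 × 0.08 = 6.48
  Final exam 100 × 0.19 = 19
  Reflections 67 × 0.28 = 18.76
  Reading responses 54 × 0.08 = 4.32
  Presentations 42 × 0.08 = 3.36
  Term paper 58 × 0.29 = 16.82
Sum = 68.74
68.74 is ≥ 60 and < 70 → D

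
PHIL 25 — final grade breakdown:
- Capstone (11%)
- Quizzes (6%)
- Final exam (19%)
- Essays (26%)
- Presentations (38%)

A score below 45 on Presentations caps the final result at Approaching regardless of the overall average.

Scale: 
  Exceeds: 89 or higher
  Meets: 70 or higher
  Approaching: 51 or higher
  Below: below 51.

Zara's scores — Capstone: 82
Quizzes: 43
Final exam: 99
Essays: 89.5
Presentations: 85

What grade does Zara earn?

Presentations score 85 ≥ 45: minimum met.
Weighted total:
  Capstone 82 × 0.11 = 9.02
  Quizzes 43 × 0.06 = 2.58
  Final exam 99 × 0.19 = 18.81
  Essays 89.5 × 0.26 = 23.27
  Presentations 85 × 0.38 = 32.3
Sum = 85.98
85.98 is ≥ 70 and < 89 → Meets

Meets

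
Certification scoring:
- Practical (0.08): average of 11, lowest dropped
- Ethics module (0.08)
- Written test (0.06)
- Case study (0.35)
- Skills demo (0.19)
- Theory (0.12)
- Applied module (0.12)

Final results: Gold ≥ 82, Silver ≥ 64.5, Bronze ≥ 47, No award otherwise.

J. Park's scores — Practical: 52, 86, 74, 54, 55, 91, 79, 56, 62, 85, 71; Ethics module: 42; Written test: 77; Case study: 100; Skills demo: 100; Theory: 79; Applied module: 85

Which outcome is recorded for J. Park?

Practical: drop 52 → average of remaining 10 = 713/10 = 71.3
Weighted total:
  Practical 71.3 × 0.08 = 5.704
  Ethics module 42 × 0.08 = 3.36
  Written test 77 × 0.06 = 4.62
  Case study 100 × 0.35 = 35
  Skills demo 100 × 0.19 = 19
  Theory 79 × 0.12 = 9.48
  Applied module 85 × 0.12 = 10.2
Sum = 87.364
87.364 ≥ 82 → Gold

Gold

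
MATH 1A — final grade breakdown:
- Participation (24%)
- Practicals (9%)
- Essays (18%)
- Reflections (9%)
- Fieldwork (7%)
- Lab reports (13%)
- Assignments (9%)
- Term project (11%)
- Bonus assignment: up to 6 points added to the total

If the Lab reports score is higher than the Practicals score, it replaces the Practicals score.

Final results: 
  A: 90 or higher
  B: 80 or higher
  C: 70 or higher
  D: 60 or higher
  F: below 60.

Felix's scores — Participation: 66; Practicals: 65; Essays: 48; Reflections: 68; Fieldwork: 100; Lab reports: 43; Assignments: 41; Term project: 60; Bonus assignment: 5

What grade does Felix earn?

Lab reports (43) ≤ Practicals (65), so Practicals stays at 65.
Weighted total:
  Participation 66 × 0.24 = 15.84
  Practicals 65 × 0.09 = 5.85
  Essays 48 × 0.18 = 8.64
  Reflections 68 × 0.09 = 6.12
  Fieldwork 100 × 0.07 = 7
  Lab reports 43 × 0.13 = 5.59
  Assignments 41 × 0.09 = 3.69
  Term project 60 × 0.11 = 6.6
Sum = 59.33
Bonus assignment: 59.33 + 5 = 64.33
64.33 is ≥ 60 and < 70 → D

D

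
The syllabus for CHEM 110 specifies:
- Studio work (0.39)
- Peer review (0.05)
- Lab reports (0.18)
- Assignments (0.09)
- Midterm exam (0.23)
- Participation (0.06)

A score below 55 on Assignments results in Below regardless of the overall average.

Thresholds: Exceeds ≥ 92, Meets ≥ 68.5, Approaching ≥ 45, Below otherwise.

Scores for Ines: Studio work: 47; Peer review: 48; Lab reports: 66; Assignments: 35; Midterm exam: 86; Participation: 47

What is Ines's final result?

Assignments score 35 < 55: minimum not met.
Weighted total:
  Studio work 47 × 0.39 = 18.33
  Peer review 48 × 0.05 = 2.4
  Lab reports 66 × 0.18 = 11.88
  Assignments 35 × 0.09 = 3.15
  Midterm exam 86 × 0.23 = 19.78
  Participation 47 × 0.06 = 2.82
Sum = 58.36
Because the Assignments minimum was not met, the result is Below.

Below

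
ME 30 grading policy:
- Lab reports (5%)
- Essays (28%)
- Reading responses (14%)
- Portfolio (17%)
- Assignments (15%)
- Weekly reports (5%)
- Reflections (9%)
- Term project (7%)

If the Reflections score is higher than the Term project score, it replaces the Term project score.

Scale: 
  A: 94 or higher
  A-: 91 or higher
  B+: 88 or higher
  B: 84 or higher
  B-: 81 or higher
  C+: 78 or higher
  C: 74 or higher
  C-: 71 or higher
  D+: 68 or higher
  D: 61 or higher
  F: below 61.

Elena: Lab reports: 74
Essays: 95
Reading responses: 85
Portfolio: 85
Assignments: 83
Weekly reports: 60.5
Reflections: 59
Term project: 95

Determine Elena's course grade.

B

Reflections (59) ≤ Term project (95), so Term project stays at 95.
Weighted total:
  Lab reports 74 × 0.05 = 3.7
  Essays 95 × 0.28 = 26.6
  Reading responses 85 × 0.14 = 11.9
  Portfolio 85 × 0.17 = 14.45
  Assignments 83 × 0.15 = 12.45
  Weekly reports 60.5 × 0.05 = 3.025
  Reflections 59 × 0.09 = 5.31
  Term project 95 × 0.07 = 6.65
Sum = 84.085
84.085 is ≥ 84 and < 88 → B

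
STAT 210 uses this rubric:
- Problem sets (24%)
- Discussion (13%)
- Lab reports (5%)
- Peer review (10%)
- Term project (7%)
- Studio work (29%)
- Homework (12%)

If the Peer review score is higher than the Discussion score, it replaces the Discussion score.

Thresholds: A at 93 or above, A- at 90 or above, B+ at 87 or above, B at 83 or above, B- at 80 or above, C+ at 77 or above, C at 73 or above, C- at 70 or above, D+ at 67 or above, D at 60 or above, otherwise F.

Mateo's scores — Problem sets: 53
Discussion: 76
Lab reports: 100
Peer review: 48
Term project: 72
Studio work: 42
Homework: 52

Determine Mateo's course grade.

F

Peer review (48) ≤ Discussion (76), so Discussion stays at 76.
Weighted total:
  Problem sets 53 × 0.24 = 12.72
  Discussion 76 × 0.13 = 9.88
  Lab reports 100 × 0.05 = 5
  Peer review 48 × 0.1 = 4.8
  Term project 72 × 0.07 = 5.04
  Studio work 42 × 0.29 = 12.18
  Homework 52 × 0.12 = 6.24
Sum = 55.86
55.86 < 60 → F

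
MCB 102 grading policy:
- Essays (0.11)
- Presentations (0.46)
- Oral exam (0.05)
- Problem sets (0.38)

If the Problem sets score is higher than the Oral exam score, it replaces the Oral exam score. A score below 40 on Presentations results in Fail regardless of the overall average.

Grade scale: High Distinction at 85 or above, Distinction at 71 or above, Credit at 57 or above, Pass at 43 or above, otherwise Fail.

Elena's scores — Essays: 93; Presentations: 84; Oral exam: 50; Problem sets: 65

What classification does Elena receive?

Problem sets (65) > Oral exam (50), so Oral exam counts as 65.
Presentations score 84 ≥ 40: minimum met.
Weighted total:
  Essays 93 × 0.11 = 10.23
  Presentations 84 × 0.46 = 38.64
  Oral exam 65 × 0.05 = 3.25
  Problem sets 65 × 0.38 = 24.7
Sum = 76.82
76.82 is ≥ 71 and < 85 → Distinction

Distinction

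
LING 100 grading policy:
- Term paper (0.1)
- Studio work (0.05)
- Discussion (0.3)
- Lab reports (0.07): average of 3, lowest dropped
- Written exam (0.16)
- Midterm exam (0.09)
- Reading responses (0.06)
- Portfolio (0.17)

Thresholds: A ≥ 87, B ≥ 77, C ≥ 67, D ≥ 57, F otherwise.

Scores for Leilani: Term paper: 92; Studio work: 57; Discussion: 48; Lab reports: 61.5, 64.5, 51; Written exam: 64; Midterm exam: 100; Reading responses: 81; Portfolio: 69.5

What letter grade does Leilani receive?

Lab reports: drop 51 → average of remaining 2 = 126/2 = 63
Weighted total:
  Term paper 92 × 0.1 = 9.2
  Studio work 57 × 0.05 = 2.85
  Discussion 48 × 0.3 = 14.4
  Lab reports 63 × 0.07 = 4.41
  Written exam 64 × 0.16 = 10.24
  Midterm exam 100 × 0.09 = 9
  Reading responses 81 × 0.06 = 4.86
  Portfolio 69.5 × 0.17 = 11.815
Sum = 66.775
66.775 is ≥ 57 and < 67 → D

D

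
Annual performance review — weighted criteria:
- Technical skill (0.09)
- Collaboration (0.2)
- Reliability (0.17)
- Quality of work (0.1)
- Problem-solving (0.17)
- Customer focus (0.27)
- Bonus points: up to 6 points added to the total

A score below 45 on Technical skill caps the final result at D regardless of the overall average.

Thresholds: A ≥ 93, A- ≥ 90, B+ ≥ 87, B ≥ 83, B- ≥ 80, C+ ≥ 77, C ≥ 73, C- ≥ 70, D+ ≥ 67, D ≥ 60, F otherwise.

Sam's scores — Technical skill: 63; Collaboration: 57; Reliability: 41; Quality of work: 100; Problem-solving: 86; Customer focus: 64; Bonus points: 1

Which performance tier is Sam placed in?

D

Technical skill score 63 ≥ 45: minimum met.
Weighted total:
  Technical skill 63 × 0.09 = 5.67
  Collaboration 57 × 0.2 = 11.4
  Reliability 41 × 0.17 = 6.97
  Quality of work 100 × 0.1 = 10
  Problem-solving 86 × 0.17 = 14.62
  Customer focus 64 × 0.27 = 17.28
Sum = 65.94
Bonus points: 65.94 + 1 = 66.94
66.94 is ≥ 60 and < 67 → D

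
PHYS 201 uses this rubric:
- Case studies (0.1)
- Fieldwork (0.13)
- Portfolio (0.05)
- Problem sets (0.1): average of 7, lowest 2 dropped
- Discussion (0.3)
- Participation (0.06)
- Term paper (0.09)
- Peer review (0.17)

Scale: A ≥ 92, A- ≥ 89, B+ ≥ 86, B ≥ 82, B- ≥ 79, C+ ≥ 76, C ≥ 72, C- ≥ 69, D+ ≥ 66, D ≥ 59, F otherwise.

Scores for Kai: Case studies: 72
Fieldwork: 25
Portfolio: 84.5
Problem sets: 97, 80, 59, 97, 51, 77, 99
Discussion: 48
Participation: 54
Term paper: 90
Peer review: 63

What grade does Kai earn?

Problem sets: drop 51, 59 → average of remaining 5 = 450/5 = 90
Weighted total:
  Case studies 72 × 0.1 = 7.2
  Fieldwork 25 × 0.13 = 3.25
  Portfolio 84.5 × 0.05 = 4.225
  Problem sets 90 × 0.1 = 9
  Discussion 48 × 0.3 = 14.4
  Participation 54 × 0.06 = 3.24
  Term paper 90 × 0.09 = 8.1
  Peer review 63 × 0.17 = 10.71
Sum = 60.125
60.125 is ≥ 59 and < 66 → D

D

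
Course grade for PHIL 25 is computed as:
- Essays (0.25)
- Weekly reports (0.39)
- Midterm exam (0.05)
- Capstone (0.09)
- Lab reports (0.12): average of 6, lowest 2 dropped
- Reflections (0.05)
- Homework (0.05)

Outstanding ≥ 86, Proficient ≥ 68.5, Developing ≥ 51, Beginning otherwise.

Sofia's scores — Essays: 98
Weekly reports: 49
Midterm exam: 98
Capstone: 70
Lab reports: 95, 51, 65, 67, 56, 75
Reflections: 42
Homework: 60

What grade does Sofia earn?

Proficient

Lab reports: drop 51, 56 → average of remaining 4 = 302/4 = 75.5
Weighted total:
  Essays 98 × 0.25 = 24.5
  Weekly reports 49 × 0.39 = 19.11
  Midterm exam 98 × 0.05 = 4.9
  Capstone 70 × 0.09 = 6.3
  Lab reports 75.5 × 0.12 = 9.06
  Reflections 42 × 0.05 = 2.1
  Homework 60 × 0.05 = 3
Sum = 68.97
68.97 is ≥ 68.5 and < 86 → Proficient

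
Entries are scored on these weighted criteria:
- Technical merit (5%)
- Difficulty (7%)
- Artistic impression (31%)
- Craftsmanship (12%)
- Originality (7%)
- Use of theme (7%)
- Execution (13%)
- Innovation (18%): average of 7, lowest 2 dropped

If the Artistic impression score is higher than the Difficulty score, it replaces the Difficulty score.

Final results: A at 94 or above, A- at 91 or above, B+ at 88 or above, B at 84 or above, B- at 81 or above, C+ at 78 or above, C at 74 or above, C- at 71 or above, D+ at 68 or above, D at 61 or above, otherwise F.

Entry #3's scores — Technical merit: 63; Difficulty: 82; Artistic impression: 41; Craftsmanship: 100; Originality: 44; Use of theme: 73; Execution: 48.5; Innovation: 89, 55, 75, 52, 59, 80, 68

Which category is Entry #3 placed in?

D

Innovation: drop 52, 55 → average of remaining 5 = 371/5 = 74.2
Artistic impression (41) ≤ Difficulty (82), so Difficulty stays at 82.
Weighted total:
  Technical merit 63 × 0.05 = 3.15
  Difficulty 82 × 0.07 = 5.74
  Artistic impression 41 × 0.31 = 12.71
  Craftsmanship 100 × 0.12 = 12
  Originality 44 × 0.07 = 3.08
  Use of theme 73 × 0.07 = 5.11
  Execution 48.5 × 0.13 = 6.305
  Innovation 74.2 × 0.18 = 13.356
Sum = 61.451
61.451 is ≥ 61 and < 68 → D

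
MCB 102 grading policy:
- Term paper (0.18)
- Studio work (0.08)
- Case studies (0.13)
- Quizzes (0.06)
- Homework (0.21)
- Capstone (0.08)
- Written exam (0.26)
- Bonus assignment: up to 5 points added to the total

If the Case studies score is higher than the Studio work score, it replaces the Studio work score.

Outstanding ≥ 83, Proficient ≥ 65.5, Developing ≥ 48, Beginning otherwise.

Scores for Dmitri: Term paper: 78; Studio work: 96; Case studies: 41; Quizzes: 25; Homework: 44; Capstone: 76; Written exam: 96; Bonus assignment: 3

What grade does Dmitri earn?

Proficient

Case studies (41) ≤ Studio work (96), so Studio work stays at 96.
Weighted total:
  Term paper 78 × 0.18 = 14.04
  Studio work 96 × 0.08 = 7.68
  Case studies 41 × 0.13 = 5.33
  Quizzes 25 × 0.06 = 1.5
  Homework 44 × 0.21 = 9.24
  Capstone 76 × 0.08 = 6.08
  Written exam 96 × 0.26 = 24.96
Sum = 68.83
Bonus assignment: 68.83 + 3 = 71.83
71.83 is ≥ 65.5 and < 83 → Proficient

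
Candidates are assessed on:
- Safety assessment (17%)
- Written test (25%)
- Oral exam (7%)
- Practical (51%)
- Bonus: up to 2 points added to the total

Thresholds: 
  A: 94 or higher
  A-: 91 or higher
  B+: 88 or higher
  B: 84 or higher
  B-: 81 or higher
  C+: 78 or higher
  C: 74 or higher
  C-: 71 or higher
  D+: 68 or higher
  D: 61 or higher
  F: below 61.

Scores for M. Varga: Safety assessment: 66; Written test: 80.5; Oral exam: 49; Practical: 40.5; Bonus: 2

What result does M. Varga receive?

F

Weighted total:
  Safety assessment 66 × 0.17 = 11.22
  Written test 80.5 × 0.25 = 20.125
  Oral exam 49 × 0.07 = 3.43
  Practical 40.5 × 0.51 = 20.655
Sum = 55.43
Bonus: 55.43 + 2 = 57.43
57.43 < 61 → F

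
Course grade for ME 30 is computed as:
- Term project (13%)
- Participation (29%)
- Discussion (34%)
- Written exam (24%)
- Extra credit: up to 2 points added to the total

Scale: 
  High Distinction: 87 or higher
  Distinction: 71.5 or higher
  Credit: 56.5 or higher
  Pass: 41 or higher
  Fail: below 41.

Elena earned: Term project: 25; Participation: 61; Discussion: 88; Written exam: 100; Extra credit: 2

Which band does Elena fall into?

Distinction

Weighted total:
  Term project 25 × 0.13 = 3.25
  Participation 61 × 0.29 = 17.69
  Discussion 88 × 0.34 = 29.92
  Written exam 100 × 0.24 = 24
Sum = 74.86
Extra credit: 74.86 + 2 = 76.86
76.86 is ≥ 71.5 and < 87 → Distinction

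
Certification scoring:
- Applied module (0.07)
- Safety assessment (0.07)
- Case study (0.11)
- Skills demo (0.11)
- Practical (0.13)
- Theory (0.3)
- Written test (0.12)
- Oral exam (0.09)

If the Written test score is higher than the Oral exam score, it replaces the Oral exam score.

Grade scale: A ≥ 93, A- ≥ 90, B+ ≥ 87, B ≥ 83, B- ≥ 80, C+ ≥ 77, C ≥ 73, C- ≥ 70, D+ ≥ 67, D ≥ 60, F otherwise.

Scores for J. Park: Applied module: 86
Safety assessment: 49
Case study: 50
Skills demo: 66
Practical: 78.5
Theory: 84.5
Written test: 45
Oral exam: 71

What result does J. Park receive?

D+

Written test (45) ≤ Oral exam (71), so Oral exam stays at 71.
Weighted total:
  Applied module 86 × 0.07 = 6.02
  Safety assessment 49 × 0.07 = 3.43
  Case study 50 × 0.11 = 5.5
  Skills demo 66 × 0.11 = 7.26
  Practical 78.5 × 0.13 = 10.205
  Theory 84.5 × 0.3 = 25.35
  Written test 45 × 0.12 = 5.4
  Oral exam 71 × 0.09 = 6.39
Sum = 69.555
69.555 is ≥ 67 and < 70 → D+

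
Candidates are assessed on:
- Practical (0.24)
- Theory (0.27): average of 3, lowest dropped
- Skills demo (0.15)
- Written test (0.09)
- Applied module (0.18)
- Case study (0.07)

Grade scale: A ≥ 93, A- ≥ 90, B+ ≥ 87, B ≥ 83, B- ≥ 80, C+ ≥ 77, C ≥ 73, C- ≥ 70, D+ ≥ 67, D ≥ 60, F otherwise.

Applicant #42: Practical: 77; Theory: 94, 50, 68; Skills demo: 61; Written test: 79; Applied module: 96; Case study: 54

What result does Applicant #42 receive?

C+

Theory: drop 50 → average of remaining 2 = 162/2 = 81
Weighted total:
  Practical 77 × 0.24 = 18.48
  Theory 81 × 0.27 = 21.87
  Skills demo 61 × 0.15 = 9.15
  Written test 79 × 0.09 = 7.11
  Applied module 96 × 0.18 = 17.28
  Case study 54 × 0.07 = 3.78
Sum = 77.67
77.67 is ≥ 77 and < 80 → C+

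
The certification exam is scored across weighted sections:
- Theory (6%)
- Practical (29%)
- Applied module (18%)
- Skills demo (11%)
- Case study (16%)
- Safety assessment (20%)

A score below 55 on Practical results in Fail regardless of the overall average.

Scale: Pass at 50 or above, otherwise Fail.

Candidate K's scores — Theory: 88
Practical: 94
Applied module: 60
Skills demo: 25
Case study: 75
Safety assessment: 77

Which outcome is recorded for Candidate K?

Practical score 94 ≥ 55: minimum met.
Weighted total:
  Theory 88 × 0.06 = 5.28
  Practical 94 × 0.29 = 27.26
  Applied module 60 × 0.18 = 10.8
  Skills demo 25 × 0.11 = 2.75
  Case study 75 × 0.16 = 12
  Safety assessment 77 × 0.2 = 15.4
Sum = 73.49
73.49 ≥ 50 → Pass

Pass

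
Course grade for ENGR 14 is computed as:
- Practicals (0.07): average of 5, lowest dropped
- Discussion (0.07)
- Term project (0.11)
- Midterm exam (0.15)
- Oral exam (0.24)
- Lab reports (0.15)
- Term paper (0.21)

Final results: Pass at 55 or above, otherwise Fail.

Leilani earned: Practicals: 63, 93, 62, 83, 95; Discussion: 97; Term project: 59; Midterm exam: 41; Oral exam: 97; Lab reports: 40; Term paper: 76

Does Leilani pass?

Practicals: drop 62 → average of remaining 4 = 334/4 = 83.5
Weighted total:
  Practicals 83.5 × 0.07 = 5.845
  Discussion 97 × 0.07 = 6.79
  Term project 59 × 0.11 = 6.49
  Midterm exam 41 × 0.15 = 6.15
  Oral exam 97 × 0.24 = 23.28
  Lab reports 40 × 0.15 = 6
  Term paper 76 × 0.21 = 15.96
Sum = 70.515
70.515 ≥ 55 → Pass

Pass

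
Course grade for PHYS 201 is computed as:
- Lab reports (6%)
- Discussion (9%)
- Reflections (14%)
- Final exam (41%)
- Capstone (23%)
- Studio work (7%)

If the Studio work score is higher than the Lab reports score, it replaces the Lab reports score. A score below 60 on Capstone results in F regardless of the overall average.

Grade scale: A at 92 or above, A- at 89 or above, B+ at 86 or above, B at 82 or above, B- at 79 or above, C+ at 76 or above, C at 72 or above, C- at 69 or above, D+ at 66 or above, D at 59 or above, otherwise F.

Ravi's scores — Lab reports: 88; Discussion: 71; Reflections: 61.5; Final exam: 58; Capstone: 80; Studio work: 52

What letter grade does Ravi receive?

Studio work (52) ≤ Lab reports (88), so Lab reports stays at 88.
Capstone score 80 ≥ 60: minimum met.
Weighted total:
  Lab reports 88 × 0.06 = 5.28
  Discussion 71 × 0.09 = 6.39
  Reflections 61.5 × 0.14 = 8.61
  Final exam 58 × 0.41 = 23.78
  Capstone 80 × 0.23 = 18.4
  Studio work 52 × 0.07 = 3.64
Sum = 66.1
66.1 is ≥ 66 and < 69 → D+

D+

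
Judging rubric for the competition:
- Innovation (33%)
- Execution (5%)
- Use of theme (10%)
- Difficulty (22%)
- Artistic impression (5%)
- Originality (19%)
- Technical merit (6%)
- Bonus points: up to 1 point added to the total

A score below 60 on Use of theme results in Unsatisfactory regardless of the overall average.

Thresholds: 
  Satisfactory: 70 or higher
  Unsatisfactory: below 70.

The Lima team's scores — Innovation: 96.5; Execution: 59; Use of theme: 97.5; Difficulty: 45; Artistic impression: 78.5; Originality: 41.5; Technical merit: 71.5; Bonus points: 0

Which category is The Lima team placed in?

Use of theme score 97.5 ≥ 60: minimum met.
Weighted total:
  Innovation 96.5 × 0.33 = 31.845
  Execution 59 × 0.05 = 2.95
  Use of theme 97.5 × 0.1 = 9.75
  Difficulty 45 × 0.22 = 9.9
  Artistic impression 78.5 × 0.05 = 3.925
  Originality 41.5 × 0.19 = 7.885
  Technical merit 71.5 × 0.06 = 4.29
Sum = 70.545
Bonus points: 70.545 + 0 = 70.545
70.545 ≥ 70 → Satisfactory

Satisfactory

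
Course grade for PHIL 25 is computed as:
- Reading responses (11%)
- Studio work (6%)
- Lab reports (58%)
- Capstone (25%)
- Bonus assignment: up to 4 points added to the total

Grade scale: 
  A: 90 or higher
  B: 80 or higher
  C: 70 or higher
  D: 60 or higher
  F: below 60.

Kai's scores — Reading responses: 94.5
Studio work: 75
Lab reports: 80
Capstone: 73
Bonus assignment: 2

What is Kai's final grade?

B

Weighted total:
  Reading responses 94.5 × 0.11 = 10.395
  Studio work 75 × 0.06 = 4.5
  Lab reports 80 × 0.58 = 46.4
  Capstone 73 × 0.25 = 18.25
Sum = 79.545
Bonus assignment: 79.545 + 2 = 81.545
81.545 is ≥ 80 and < 90 → B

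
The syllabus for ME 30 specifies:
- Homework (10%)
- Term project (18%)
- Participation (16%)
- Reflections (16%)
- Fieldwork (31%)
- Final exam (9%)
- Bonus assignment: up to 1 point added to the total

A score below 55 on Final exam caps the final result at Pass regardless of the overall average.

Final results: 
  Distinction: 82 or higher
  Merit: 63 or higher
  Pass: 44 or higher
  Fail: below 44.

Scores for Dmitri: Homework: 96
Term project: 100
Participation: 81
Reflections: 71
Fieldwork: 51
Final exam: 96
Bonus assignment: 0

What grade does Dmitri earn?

Merit

Final exam score 96 ≥ 55: minimum met.
Weighted total:
  Homework 96 × 0.1 = 9.6
  Term project 100 × 0.18 = 18
  Participation 81 × 0.16 = 12.96
  Reflections 71 × 0.16 = 11.36
  Fieldwork 51 × 0.31 = 15.81
  Final exam 96 × 0.09 = 8.64
Sum = 76.37
Bonus assignment: 76.37 + 0 = 76.37
76.37 is ≥ 63 and < 82 → Merit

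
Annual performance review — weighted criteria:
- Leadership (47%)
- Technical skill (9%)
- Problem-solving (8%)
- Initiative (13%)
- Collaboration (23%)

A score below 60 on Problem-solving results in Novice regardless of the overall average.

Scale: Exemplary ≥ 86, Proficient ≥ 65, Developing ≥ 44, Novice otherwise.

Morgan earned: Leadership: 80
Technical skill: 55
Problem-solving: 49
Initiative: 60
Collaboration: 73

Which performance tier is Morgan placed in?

Problem-solving score 49 < 60: minimum not met.
Weighted total:
  Leadership 80 × 0.47 = 37.6
  Technical skill 55 × 0.09 = 4.95
  Problem-solving 49 × 0.08 = 3.92
  Initiative 60 × 0.13 = 7.8
  Collaboration 73 × 0.23 = 16.79
Sum = 71.06
Because the Problem-solving minimum was not met, the result is Novice.

Novice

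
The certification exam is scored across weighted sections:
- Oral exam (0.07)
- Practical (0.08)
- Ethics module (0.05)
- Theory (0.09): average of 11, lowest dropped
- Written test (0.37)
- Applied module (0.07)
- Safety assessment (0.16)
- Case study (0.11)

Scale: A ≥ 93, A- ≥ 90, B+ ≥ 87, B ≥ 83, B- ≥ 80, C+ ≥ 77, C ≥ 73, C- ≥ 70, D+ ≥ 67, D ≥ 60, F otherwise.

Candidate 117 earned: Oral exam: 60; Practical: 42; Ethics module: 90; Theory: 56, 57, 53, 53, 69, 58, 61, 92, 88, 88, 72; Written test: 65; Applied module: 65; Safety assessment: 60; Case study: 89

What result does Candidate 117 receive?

Theory: drop 53 → average of remaining 10 = 694/10 = 69.4
Weighted total:
  Oral exam 60 × 0.07 = 4.2
  Practical 42 × 0.08 = 3.36
  Ethics module 90 × 0.05 = 4.5
  Theory 69.4 × 0.09 = 6.246
  Written test 65 × 0.37 = 24.05
  Applied module 65 × 0.07 = 4.55
  Safety assessment 60 × 0.16 = 9.6
  Case study 89 × 0.11 = 9.79
Sum = 66.296
66.296 is ≥ 60 and < 67 → D

D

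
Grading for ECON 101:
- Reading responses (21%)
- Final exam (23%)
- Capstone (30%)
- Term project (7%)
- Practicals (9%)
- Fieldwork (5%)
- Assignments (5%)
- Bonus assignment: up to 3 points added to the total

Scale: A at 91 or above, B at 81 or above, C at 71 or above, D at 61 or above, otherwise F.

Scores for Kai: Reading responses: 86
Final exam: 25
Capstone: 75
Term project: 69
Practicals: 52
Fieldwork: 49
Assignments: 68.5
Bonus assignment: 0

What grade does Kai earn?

D

Weighted total:
  Reading responses 86 × 0.21 = 18.06
  Final exam 25 × 0.23 = 5.75
  Capstone 75 × 0.3 = 22.5
  Term project 69 × 0.07 = 4.83
  Practicals 52 × 0.09 = 4.68
  Fieldwork 49 × 0.05 = 2.45
  Assignments 68.5 × 0.05 = 3.425
Sum = 61.695
Bonus assignment: 61.695 + 0 = 61.695
61.695 is ≥ 61 and < 71 → D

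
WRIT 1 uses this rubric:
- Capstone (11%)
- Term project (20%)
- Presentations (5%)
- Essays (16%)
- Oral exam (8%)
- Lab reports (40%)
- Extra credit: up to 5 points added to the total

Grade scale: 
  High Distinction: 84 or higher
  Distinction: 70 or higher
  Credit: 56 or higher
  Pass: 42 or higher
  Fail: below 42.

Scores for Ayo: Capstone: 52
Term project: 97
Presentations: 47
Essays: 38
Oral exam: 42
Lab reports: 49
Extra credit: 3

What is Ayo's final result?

Credit

Weighted total:
  Capstone 52 × 0.11 = 5.72
  Term project 97 × 0.2 = 19.4
  Presentations 47 × 0.05 = 2.35
  Essays 38 × 0.16 = 6.08
  Oral exam 42 × 0.08 = 3.36
  Lab reports 49 × 0.4 = 19.6
Sum = 56.51
Extra credit: 56.51 + 3 = 59.51
59.51 is ≥ 56 and < 70 → Credit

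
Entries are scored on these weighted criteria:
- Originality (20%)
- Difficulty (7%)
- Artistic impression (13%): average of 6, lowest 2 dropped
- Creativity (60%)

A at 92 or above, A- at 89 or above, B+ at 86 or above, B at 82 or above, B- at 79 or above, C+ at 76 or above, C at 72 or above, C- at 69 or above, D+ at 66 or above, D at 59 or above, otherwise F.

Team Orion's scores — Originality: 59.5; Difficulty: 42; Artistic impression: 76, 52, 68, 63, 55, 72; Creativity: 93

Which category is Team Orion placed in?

Artistic impression: drop 52, 55 → average of remaining 4 = 279/4 = 69.75
Weighted total:
  Originality 59.5 × 0.2 = 11.9
  Difficulty 42 × 0.07 = 2.94
  Artistic impression 69.75 × 0.13 = 9.0675
  Creativity 93 × 0.6 = 55.8
Sum = 79.7075
79.7075 is ≥ 79 and < 82 → B-

B-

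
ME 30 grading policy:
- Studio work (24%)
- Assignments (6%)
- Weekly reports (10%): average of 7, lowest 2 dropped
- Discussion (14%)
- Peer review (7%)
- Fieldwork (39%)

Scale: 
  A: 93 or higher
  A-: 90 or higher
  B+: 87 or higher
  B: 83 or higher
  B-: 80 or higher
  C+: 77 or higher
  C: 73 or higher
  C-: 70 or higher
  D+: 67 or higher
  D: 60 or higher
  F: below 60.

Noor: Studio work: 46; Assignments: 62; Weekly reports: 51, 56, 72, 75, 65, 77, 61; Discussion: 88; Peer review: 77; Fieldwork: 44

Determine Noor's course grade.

F

Weekly reports: drop 51, 56 → average of remaining 5 = 350/5 = 70
Weighted total:
  Studio work 46 × 0.24 = 11.04
  Assignments 62 × 0.06 = 3.72
  Weekly reports 70 × 0.1 = 7
  Discussion 88 × 0.14 = 12.32
  Peer review 77 × 0.07 = 5.39
  Fieldwork 44 × 0.39 = 17.16
Sum = 56.63
56.63 < 60 → F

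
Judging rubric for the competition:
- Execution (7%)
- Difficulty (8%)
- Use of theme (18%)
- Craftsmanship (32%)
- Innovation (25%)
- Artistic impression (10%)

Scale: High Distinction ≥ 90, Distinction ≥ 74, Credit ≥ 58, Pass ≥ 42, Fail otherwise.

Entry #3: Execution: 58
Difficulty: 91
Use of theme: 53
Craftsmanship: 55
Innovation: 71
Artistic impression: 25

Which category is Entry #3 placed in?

Weighted total:
  Execution 58 × 0.07 = 4.06
  Difficulty 91 × 0.08 = 7.28
  Use of theme 53 × 0.18 = 9.54
  Craftsmanship 55 × 0.32 = 17.6
  Innovation 71 × 0.25 = 17.75
  Artistic impression 25 × 0.1 = 2.5
Sum = 58.73
58.73 is ≥ 58 and < 74 → Credit

Credit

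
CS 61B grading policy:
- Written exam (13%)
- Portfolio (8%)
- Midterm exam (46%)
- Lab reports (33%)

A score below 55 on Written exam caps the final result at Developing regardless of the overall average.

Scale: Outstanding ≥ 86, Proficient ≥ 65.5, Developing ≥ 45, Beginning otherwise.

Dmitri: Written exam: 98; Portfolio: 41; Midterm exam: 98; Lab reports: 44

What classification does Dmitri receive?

Proficient

Written exam score 98 ≥ 55: minimum met.
Weighted total:
  Written exam 98 × 0.13 = 12.74
  Portfolio 41 × 0.08 = 3.28
  Midterm exam 98 × 0.46 = 45.08
  Lab reports 44 × 0.33 = 14.52
Sum = 75.62
75.62 is ≥ 65.5 and < 86 → Proficient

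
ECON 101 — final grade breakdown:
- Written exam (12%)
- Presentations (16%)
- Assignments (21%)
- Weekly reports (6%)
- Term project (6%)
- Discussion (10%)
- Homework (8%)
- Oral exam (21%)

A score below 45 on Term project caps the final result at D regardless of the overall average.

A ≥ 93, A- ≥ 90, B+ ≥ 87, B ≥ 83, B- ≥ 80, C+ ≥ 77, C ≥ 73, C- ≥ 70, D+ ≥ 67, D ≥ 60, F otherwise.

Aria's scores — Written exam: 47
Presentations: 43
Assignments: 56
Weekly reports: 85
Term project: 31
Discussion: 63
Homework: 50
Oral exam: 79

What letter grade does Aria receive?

F

Term project score 31 < 45: minimum not met.
Weighted total:
  Written exam 47 × 0.12 = 5.64
  Presentations 43 × 0.16 = 6.88
  Assignments 56 × 0.21 = 11.76
  Weekly reports 85 × 0.06 = 5.1
  Term project 31 × 0.06 = 1.86
  Discussion 63 × 0.1 = 6.3
  Homework 50 × 0.08 = 4
  Oral exam 79 × 0.21 = 16.59
Sum = 58.13
58.13 would be F; cap at D applies → F.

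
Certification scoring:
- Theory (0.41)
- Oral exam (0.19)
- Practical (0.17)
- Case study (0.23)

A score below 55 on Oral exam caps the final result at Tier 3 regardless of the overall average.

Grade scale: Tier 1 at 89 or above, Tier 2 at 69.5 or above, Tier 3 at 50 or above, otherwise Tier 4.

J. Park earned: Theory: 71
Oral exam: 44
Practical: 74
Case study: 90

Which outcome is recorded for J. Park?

Tier 3

Oral exam score 44 < 55: minimum not met.
Weighted total:
  Theory 71 × 0.41 = 29.11
  Oral exam 44 × 0.19 = 8.36
  Practical 74 × 0.17 = 12.58
  Case study 90 × 0.23 = 20.7
Sum = 70.75
70.75 would be Tier 2; cap at Tier 3 applies → Tier 3.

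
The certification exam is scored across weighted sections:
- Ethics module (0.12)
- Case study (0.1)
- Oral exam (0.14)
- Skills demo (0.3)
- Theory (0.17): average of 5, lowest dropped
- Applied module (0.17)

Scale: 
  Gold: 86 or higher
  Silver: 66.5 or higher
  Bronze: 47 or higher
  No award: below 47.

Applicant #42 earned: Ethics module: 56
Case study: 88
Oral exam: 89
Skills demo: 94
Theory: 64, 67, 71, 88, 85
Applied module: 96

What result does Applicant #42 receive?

Silver

Theory: drop 64 → average of remaining 4 = 311/4 = 77.75
Weighted total:
  Ethics module 56 × 0.12 = 6.72
  Case study 88 × 0.1 = 8.8
  Oral exam 89 × 0.14 = 12.46
  Skills demo 94 × 0.3 = 28.2
  Theory 77.75 × 0.17 = 13.2175
  Applied module 96 × 0.17 = 16.32
Sum = 85.7175
85.7175 is ≥ 66.5 and < 86 → Silver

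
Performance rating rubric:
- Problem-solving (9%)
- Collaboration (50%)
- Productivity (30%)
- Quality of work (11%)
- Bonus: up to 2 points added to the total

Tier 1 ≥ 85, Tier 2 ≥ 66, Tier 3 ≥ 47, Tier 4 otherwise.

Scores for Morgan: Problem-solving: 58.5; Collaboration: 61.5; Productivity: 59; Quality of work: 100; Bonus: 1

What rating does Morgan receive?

Tier 3

Weighted total:
  Problem-solving 58.5 × 0.09 = 5.265
  Collaboration 61.5 × 0.5 = 30.75
  Productivity 59 × 0.3 = 17.7
  Quality of work 100 × 0.11 = 11
Sum = 64.715
Bonus: 64.715 + 1 = 65.715
65.715 is ≥ 47 and < 66 → Tier 3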